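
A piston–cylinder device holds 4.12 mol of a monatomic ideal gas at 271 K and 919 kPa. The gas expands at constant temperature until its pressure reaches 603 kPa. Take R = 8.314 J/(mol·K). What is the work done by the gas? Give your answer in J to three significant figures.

W ≈ 3910 J

Isothermal process: W = nRT ln(V₂/V₁) = nRT ln(P₁/P₂).
W = (4.12)(8.314)(271) × ln(919/603)
  = 9283 × ln(1.524) = 9283 × 0.4214
W_by_gas = 3911 J.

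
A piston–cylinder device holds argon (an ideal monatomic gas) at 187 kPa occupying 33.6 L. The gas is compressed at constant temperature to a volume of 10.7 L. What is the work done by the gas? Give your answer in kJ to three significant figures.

W ≈ -7.19 kJ

Isothermal: W = nRT ln(V₂/V₁) = P₁V₁ ln(V₂/V₁).
P₁V₁ = (187 kPa)(33.6 L) = 6283 J.
W = 6283 × ln(10.7/33.6) = 6283 × -1.144
W_by_gas = -7190 J.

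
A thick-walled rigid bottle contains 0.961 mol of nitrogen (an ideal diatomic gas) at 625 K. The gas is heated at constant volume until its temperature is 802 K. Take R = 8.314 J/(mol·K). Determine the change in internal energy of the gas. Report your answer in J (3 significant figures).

ΔU ≈ 3540 J

Constant volume ⇒ W = 0, so Q = ΔU = nCᵥΔT with Cᵥ = 5R/2 = 20.79 J/(mol·K).
ΔU = (0.961)(20.79)(802 − 625) = 3535 J.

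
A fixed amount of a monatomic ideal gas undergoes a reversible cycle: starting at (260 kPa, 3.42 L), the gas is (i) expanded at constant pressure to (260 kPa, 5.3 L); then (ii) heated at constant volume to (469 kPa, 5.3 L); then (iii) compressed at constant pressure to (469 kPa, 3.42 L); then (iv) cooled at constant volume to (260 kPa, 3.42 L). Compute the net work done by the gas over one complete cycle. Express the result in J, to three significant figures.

W_net ≈ -393 J

Constant-volume legs do no work.
W(i) = (260)(5.3 − 3.42) = 488.8 J; W(iii) = (469)(3.42 − 5.3) = -881.7 J.
W_net = 488.8 − 881.7 = -392.9 J (the counter-clockwise enclosed area).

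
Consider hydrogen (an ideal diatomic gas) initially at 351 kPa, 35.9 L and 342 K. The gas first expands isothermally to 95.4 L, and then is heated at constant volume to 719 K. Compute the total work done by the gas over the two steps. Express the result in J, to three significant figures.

W_total ≈ 12300 J

Step 1 (isothermal): W = P₁V₁ ln(V₂/V₁) = (12601) ln(95.4/35.9) = 12315 J.
Step 2 (isochoric): W = 0 (constant volume).
W_total = 12315 + 0 = 12315 J.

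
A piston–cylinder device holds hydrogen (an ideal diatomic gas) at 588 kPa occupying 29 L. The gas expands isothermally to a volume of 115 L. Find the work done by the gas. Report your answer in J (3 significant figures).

Isothermal: W = nRT ln(V₂/V₁) = P₁V₁ ln(V₂/V₁).
P₁V₁ = (588 kPa)(29 L) = 17052 J.
W = 17052 × ln(115/29) = 17052 × 1.378
W_by_gas = 23491 J.

W ≈ 23500 J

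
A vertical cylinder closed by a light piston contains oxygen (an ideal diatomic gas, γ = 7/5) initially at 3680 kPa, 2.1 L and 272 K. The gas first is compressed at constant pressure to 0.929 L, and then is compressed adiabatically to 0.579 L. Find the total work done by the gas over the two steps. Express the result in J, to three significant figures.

W_total ≈ -6090 J

Step 1 (isobaric): W = PΔV = (3680 kPa)(0.929 − 2.1 L) = -4309 J.
After step 1: P = 3680 kPa, V = 0.929 L, T = 120.3 K.
Step 2 (adiabatic): W = (P₁V₁ − P₂V₂)/(γ−1) = (3419 − 4130)/0.4 = -1779 J.
W_total = -4309 − 1779 = -6089 J.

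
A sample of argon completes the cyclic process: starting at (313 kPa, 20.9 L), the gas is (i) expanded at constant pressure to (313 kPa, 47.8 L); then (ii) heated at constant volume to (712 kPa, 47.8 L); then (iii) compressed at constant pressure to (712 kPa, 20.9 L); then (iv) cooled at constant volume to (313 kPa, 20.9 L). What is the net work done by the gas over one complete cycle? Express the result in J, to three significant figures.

W_net ≈ -10700 J

Constant-volume legs do no work.
W(i) = (313)(47.8 − 20.9) = 8420 J; W(iii) = (712)(20.9 − 47.8) = -19153 J.
W_net = 8420 − 19153 = -10733 J (the counter-clockwise enclosed area).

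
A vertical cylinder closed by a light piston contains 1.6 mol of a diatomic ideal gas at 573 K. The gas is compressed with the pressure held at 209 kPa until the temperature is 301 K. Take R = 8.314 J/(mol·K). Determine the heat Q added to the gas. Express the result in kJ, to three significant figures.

Isobaric: W = nRΔT = (1.6)(8.314)(-272) = -3618 J.
ΔU = nCᵥΔT with Cᵥ = 5R/2: ΔU = (1.6)(20.79)(-272) = -9046 J.
Q = ΔU + W = -9046 − 3618 = -12664 J.

Q ≈ -12.7 kJ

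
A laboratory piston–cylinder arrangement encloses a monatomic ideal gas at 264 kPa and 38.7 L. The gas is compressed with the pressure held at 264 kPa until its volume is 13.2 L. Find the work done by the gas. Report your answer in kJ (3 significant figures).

W ≈ -6.73 kJ

Isobaric: W = P ΔV.
W = (264 kPa)(13.2 − 38.7 L) = (264)(-25.5) = -6732 J.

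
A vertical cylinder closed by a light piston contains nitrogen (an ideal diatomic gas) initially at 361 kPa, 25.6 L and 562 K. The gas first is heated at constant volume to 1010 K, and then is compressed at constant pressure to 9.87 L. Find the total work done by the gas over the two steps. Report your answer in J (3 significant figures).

W_total ≈ -10200 J

Step 1 (isochoric): W = 0 (constant volume).
After step 1: P = 648.8 kPa (V unchanged).
Step 2 (isobaric): W = PΔV = (648.8 kPa)(9.87 − 25.6 L) = -10205 J.
W_total = 0 − 10205 = -10205 J.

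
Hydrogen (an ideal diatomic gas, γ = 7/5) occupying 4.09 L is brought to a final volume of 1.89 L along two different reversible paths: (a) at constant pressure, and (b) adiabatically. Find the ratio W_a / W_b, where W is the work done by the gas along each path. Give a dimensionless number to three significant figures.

W_a / W_b ≈ 0.595

Path (a) isobaric: W = P₁(V₂ − V₁) → W_a/(P₁V₁) = -0.5379.
Path (b) adiabatic: W = P₁V₁(1 − (V₁/V₂)^(γ−1))/(γ−1) → W_b/(P₁V₁) = -0.9044.
W_a / W_b = -0.5379 / -0.9044 = 0.5947.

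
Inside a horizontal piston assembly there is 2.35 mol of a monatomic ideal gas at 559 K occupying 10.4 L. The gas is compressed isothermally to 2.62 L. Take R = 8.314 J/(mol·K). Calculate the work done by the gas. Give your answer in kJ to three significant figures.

W ≈ -15.1 kJ

Isothermal: W = nRT ln(V₂/V₁).
W = (2.35)(8.314)(559) × ln(2.62/10.4)
  = 10922 × -1.379
W_by_gas = -15057 J.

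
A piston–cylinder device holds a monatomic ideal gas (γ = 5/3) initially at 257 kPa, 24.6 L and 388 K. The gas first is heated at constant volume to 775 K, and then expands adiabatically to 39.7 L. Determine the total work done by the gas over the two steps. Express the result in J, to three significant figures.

Step 1 (isochoric): W = 0 (constant volume).
After step 1: P = 513.3 kPa (V unchanged).
Step 2 (adiabatic): W = (P₁V₁ − P₂V₂)/(γ−1) = (12628 − 9178)/0.667 = 5175 J.
W_total = 0 + 5175 = 5175 J.

W_total ≈ 5170 J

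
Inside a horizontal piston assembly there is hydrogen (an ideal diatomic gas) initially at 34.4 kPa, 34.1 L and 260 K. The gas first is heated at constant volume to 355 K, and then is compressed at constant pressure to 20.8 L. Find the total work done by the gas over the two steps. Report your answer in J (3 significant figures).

W_total ≈ -625 J

Step 1 (isochoric): W = 0 (constant volume).
After step 1: P = 46.97 kPa (V unchanged).
Step 2 (isobaric): W = PΔV = (46.97 kPa)(20.8 − 34.1 L) = -624.7 J.
W_total = 0 − 624.7 = -624.7 J.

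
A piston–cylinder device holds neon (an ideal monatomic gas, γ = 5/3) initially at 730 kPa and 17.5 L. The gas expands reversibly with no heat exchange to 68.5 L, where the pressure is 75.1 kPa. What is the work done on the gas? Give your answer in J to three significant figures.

Adiabatic: W = (P₁V₁ − P₂V₂)/(γ − 1) with γ = 5/3.
P₁V₁ = 12775 J, P₂V₂ = 5144 J.
W = (12775 − 5144) / 0.6667 = 11446 J.
Work on gas = −W_by = -11446 J.

W ≈ -11400 J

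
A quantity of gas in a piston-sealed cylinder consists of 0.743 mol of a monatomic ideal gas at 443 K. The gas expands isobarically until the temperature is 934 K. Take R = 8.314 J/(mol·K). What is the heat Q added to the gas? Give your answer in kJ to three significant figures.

Q ≈ 7.58 kJ

Isobaric: W = nRΔT = (0.743)(8.314)(491) = 3033 J.
ΔU = nCᵥΔT with Cᵥ = 3R/2: ΔU = (0.743)(12.47)(491) = 4550 J.
Q = ΔU + W = 4550 + 3033 = 7583 J.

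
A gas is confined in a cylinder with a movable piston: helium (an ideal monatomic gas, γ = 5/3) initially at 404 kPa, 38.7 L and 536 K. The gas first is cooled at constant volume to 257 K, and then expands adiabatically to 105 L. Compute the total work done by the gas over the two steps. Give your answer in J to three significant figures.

Step 1 (isochoric): W = 0 (constant volume).
After step 1: P = 193.7 kPa (V unchanged).
Step 2 (adiabatic): W = (P₁V₁ − P₂V₂)/(γ−1) = (7497 − 3854)/0.667 = 5464 J.
W_total = 0 + 5464 = 5464 J.

W_total ≈ 5460 J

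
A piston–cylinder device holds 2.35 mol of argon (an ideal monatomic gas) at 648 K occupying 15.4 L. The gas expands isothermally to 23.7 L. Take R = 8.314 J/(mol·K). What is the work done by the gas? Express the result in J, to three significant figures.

Isothermal: W = nRT ln(V₂/V₁).
W = (2.35)(8.314)(648) × ln(23.7/15.4)
  = 12661 × 0.4311
W_by_gas = 5458 J.

W ≈ 5460 J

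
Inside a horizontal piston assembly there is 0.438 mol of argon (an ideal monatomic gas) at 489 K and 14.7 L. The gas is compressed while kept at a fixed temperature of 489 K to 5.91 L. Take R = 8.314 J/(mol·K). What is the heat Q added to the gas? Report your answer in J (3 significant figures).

Isothermal ⇒ ΔU = 0, so Q = W = nRT ln(V₂/V₁).
Q = (0.438)(8.314)(489) ln(5.91/14.7) = 1781 × -0.9112 = -1623 J.

Q ≈ -1620 J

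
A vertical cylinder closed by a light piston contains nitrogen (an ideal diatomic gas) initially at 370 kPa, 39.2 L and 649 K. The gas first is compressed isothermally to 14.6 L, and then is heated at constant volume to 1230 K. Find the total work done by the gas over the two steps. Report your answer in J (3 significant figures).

W_total ≈ -14300 J

Step 1 (isothermal): W = P₁V₁ ln(V₂/V₁) = (14504) ln(14.6/39.2) = -14325 J.
Step 2 (isochoric): W = 0 (constant volume).
W_total = -14325 + 0 = -14325 J.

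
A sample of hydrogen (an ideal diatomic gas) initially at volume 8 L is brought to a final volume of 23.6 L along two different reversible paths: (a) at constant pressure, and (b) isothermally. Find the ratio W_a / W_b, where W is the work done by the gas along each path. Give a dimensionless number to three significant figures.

W_a / W_b ≈ 1.80

Path (a) isobaric: W = P₁(V₂ − V₁) → W_a/(P₁V₁) = 1.95.
Path (b) isothermal: W = P₁V₁ ln(V₂/V₁) → W_b/(P₁V₁) = 1.082.
W_a / W_b = 1.95 / 1.082 = 1.803.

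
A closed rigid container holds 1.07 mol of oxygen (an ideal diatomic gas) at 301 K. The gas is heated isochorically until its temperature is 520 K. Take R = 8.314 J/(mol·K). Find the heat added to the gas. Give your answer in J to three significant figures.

Q ≈ 4870 J

Constant volume ⇒ W = 0, so Q = ΔU = nCᵥΔT with Cᵥ = 5R/2 = 20.79 J/(mol·K).
ΔU = (1.07)(20.79)(520 − 301) = 4871 J.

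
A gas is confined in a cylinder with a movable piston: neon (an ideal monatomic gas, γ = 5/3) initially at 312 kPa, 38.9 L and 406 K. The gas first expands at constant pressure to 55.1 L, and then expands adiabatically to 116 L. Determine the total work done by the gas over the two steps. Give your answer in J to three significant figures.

W_total ≈ 15100 J

Step 1 (isobaric): W = PΔV = (312 kPa)(55.1 − 38.9 L) = 5054 J.
After step 1: P = 312 kPa, V = 55.1 L, T = 575.1 K.
Step 2 (adiabatic): W = (P₁V₁ − P₂V₂)/(γ−1) = (17191 − 10466)/0.667 = 10088 J.
W_total = 5054 + 10088 = 15143 J.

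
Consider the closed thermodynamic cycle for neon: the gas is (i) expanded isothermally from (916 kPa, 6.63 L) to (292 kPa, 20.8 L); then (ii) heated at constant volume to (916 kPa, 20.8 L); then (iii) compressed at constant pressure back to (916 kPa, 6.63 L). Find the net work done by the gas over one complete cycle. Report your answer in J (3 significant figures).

Leg (i): W = PᵢVᵢ ln(V_f/Vᵢ) = (6073) ln(20.8/6.63) = 6944 J.
Leg (ii): W = 0.
Leg (iii): W = PΔV = (916)(6.63 − 20.8) = -12980 J.
W_net = 6944 − 12980 = -6036 J.

W_net ≈ -6040 J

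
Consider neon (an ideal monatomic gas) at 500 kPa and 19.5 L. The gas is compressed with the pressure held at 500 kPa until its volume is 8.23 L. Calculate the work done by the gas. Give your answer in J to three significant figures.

Isobaric: W = P ΔV.
W = (500 kPa)(8.23 − 19.5 L) = (500)(-11.27) = -5635 J.

W ≈ -5640 J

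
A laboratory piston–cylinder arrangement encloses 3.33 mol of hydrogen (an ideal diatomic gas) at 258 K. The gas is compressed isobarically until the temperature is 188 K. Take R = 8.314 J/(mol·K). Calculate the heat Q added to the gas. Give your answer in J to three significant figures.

Isobaric: W = nRΔT = (3.33)(8.314)(-70) = -1938 J.
ΔU = nCᵥΔT with Cᵥ = 5R/2: ΔU = (3.33)(20.79)(-70) = -4845 J.
Q = ΔU + W = -4845 − 1938 = -6783 J.

Q ≈ -6780 J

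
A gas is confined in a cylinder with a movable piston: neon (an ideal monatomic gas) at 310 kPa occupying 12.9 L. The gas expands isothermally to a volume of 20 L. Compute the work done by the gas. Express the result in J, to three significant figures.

Isothermal: W = nRT ln(V₂/V₁) = P₁V₁ ln(V₂/V₁).
P₁V₁ = (310 kPa)(12.9 L) = 3999 J.
W = 3999 × ln(20/12.9) = 3999 × 0.4385
W_by_gas = 1754 J.

W ≈ 1750 J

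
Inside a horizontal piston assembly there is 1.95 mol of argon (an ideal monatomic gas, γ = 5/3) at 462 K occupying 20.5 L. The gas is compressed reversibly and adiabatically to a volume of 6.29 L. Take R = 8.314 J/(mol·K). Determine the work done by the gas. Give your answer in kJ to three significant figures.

Adiabatic: TV^(γ−1) = const with γ = 5/3.
T₂ = T₁ (V₁/V₂)^(γ−1) = 462 × (20.5/6.29)^0.667 = 462 × 2.198 = 1016 K.
W_by = nCᵥ(T₁ − T₂) = (1.95)(12.47)(462 − 1016) = -13462 J.

W ≈ -13.5 kJ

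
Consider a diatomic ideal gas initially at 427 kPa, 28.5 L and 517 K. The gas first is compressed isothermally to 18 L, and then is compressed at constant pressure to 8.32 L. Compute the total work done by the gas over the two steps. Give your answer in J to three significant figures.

Step 1 (isothermal): W = P₁V₁ ln(V₂/V₁) = (12170) ln(18/28.5) = -5592 J.
After step 1: P = 676.1 kPa, V = 18 L, T = 517 K.
Step 2 (isobaric): W = PΔV = (676.1 kPa)(8.32 − 18 L) = -6544 J.
W_total = -5592 − 6544 = -12137 J.

W_total ≈ -12100 J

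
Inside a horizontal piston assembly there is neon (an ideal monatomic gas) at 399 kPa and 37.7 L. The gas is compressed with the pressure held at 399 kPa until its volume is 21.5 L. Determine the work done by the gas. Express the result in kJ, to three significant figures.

W ≈ -6.46 kJ

Isobaric: W = P ΔV.
W = (399 kPa)(21.5 − 37.7 L) = (399)(-16.2) = -6464 J.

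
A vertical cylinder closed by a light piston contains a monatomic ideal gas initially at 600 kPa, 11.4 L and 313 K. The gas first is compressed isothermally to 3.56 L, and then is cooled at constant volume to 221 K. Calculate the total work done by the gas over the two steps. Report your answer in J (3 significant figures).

Step 1 (isothermal): W = P₁V₁ ln(V₂/V₁) = (6840) ln(3.56/11.4) = -7961 J.
Step 2 (isochoric): W = 0 (constant volume).
W_total = -7961 + 0 = -7961 J.

W_total ≈ -7960 J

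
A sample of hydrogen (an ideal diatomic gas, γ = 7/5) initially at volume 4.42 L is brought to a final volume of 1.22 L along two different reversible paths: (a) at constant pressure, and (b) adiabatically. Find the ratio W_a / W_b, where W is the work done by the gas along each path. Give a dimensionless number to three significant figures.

Path (a) isobaric: W = P₁(V₂ − V₁) → W_a/(P₁V₁) = -0.724.
Path (b) adiabatic: W = P₁V₁(1 − (V₁/V₂)^(γ−1))/(γ−1) → W_b/(P₁V₁) = -1.684.
W_a / W_b = -0.724 / -1.684 = 0.43.

W_a / W_b ≈ 0.430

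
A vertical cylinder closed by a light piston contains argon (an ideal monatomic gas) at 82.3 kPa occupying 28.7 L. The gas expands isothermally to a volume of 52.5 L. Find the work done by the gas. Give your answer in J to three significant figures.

Isothermal: W = nRT ln(V₂/V₁) = P₁V₁ ln(V₂/V₁).
P₁V₁ = (82.3 kPa)(28.7 L) = 2362 J.
W = 2362 × ln(52.5/28.7) = 2362 × 0.6039
W_by_gas = 1426 J.

W ≈ 1430 J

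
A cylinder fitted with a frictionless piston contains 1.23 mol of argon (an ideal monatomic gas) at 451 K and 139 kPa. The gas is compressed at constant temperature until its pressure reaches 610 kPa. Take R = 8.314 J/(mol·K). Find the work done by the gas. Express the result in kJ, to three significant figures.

W ≈ -6.82 kJ

Isothermal process: W = nRT ln(V₂/V₁) = nRT ln(P₁/P₂).
W = (1.23)(8.314)(451) × ln(139/610)
  = 4612 × ln(0.2279) = 4612 × -1.479
W_by_gas = -6821 J.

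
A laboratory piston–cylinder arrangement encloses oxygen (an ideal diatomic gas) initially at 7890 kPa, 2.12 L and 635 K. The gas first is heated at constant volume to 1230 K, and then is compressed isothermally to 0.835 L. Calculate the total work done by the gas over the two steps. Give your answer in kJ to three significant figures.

W_total ≈ -30.2 kJ

Step 1 (isochoric): W = 0 (constant volume).
After step 1: P = 15283 kPa (V unchanged).
Step 2 (isothermal): W = P₁V₁ ln(V₂/V₁) = (32400) ln(0.835/2.12) = -30188 J.
W_total = 0 − 30188 = -30188 J.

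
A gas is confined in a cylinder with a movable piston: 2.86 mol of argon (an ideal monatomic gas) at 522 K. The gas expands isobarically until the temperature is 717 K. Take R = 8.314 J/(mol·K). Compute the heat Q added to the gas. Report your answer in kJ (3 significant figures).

Isobaric: W = nRΔT = (2.86)(8.314)(195) = 4637 J.
ΔU = nCᵥΔT with Cᵥ = 3R/2: ΔU = (2.86)(12.47)(195) = 6955 J.
Q = ΔU + W = 6955 + 4637 = 11592 J.

Q ≈ 11.6 kJ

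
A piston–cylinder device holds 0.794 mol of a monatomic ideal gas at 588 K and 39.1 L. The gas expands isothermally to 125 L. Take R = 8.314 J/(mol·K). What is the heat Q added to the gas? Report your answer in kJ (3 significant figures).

Isothermal ⇒ ΔU = 0, so Q = W = nRT ln(V₂/V₁).
Q = (0.794)(8.314)(588) ln(125/39.1) = 3882 × 1.162 = 4511 J.

Q ≈ 4.51 kJ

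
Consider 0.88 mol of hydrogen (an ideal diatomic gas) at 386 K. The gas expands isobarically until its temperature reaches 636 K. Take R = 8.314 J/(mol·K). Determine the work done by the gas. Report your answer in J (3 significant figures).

Isobaric: W = P ΔV = nR ΔT.
W = (0.88)(8.314)(636 − 386) = 1829 J.

W ≈ 1830 J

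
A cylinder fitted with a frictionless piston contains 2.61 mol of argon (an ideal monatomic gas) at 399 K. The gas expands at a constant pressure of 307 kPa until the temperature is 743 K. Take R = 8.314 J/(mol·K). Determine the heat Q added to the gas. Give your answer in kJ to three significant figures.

Q ≈ 18.7 kJ

Isobaric: W = nRΔT = (2.61)(8.314)(344) = 7465 J.
ΔU = nCᵥΔT with Cᵥ = 3R/2: ΔU = (2.61)(12.47)(344) = 11197 J.
Q = ΔU + W = 11197 + 7465 = 18662 J.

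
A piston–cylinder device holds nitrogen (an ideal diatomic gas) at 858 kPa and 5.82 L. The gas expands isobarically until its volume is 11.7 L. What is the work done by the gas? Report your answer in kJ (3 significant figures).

W ≈ 5.05 kJ

Isobaric: W = P ΔV.
W = (858 kPa)(11.7 − 5.82 L) = (858)(5.88) = 5045 J.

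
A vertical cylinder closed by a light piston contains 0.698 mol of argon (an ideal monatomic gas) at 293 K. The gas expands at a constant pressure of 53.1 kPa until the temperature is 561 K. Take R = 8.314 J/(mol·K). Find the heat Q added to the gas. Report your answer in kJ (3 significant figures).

Q ≈ 3.89 kJ

Isobaric: W = nRΔT = (0.698)(8.314)(268) = 1555 J.
ΔU = nCᵥΔT with Cᵥ = 3R/2: ΔU = (0.698)(12.47)(268) = 2333 J.
Q = ΔU + W = 2333 + 1555 = 3888 J.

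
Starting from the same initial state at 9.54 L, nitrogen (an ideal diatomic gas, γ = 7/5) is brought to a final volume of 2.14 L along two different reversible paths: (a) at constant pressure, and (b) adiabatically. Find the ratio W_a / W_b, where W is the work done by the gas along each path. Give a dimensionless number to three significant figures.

W_a / W_b ≈ 0.379

Path (a) isobaric: W = P₁(V₂ − V₁) → W_a/(P₁V₁) = -0.7757.
Path (b) adiabatic: W = P₁V₁(1 − (V₁/V₂)^(γ−1))/(γ−1) → W_b/(P₁V₁) = -2.046.
W_a / W_b = -0.7757 / -2.046 = 0.3792.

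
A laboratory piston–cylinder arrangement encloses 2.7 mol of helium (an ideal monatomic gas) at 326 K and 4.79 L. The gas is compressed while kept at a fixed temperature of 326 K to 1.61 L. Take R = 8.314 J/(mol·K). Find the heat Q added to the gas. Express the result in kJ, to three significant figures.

Q ≈ -7.98 kJ

Isothermal ⇒ ΔU = 0, so Q = W = nRT ln(V₂/V₁).
Q = (2.7)(8.314)(326) ln(1.61/4.79) = 7318 × -1.09 = -7979 J.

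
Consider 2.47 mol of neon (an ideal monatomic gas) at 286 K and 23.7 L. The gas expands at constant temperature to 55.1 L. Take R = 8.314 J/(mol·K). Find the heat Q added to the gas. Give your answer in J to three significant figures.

Q ≈ 4960 J

Isothermal ⇒ ΔU = 0, so Q = W = nRT ln(V₂/V₁).
Q = (2.47)(8.314)(286) ln(55.1/23.7) = 5873 × 0.8437 = 4955 J.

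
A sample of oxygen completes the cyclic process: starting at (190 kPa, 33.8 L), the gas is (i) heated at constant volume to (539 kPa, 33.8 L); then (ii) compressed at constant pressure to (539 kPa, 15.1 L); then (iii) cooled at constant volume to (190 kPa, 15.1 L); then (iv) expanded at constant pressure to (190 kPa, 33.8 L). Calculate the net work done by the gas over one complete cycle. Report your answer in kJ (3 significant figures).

W_net ≈ -6.53 kJ

Constant-volume legs do no work.
W(ii) = (539)(15.1 − 33.8) = -10079 J; W(iv) = (190)(33.8 − 15.1) = 3553 J.
W_net = -10079 + 3553 = -6526 J (the counter-clockwise enclosed area).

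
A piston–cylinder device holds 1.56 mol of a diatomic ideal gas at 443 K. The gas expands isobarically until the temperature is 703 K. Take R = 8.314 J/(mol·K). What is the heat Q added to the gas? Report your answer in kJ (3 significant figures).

Q ≈ 11.8 kJ

Isobaric: W = nRΔT = (1.56)(8.314)(260) = 3372 J.
ΔU = nCᵥΔT with Cᵥ = 5R/2: ΔU = (1.56)(20.79)(260) = 8430 J.
Q = ΔU + W = 8430 + 3372 = 11803 J.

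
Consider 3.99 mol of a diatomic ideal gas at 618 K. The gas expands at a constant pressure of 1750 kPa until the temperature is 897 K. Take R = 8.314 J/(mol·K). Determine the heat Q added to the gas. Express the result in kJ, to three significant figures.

Q ≈ 32.4 kJ

Isobaric: W = nRΔT = (3.99)(8.314)(279) = 9255 J.
ΔU = nCᵥΔT with Cᵥ = 5R/2: ΔU = (3.99)(20.79)(279) = 23138 J.
Q = ΔU + W = 23138 + 9255 = 32393 J.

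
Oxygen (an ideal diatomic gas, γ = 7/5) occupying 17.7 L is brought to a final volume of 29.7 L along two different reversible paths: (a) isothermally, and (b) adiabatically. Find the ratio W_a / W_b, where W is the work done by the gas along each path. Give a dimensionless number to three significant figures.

W_a / W_b ≈ 1.11

Path (a) isothermal: W = P₁V₁ ln(V₂/V₁) → W_a/(P₁V₁) = 0.5176.
Path (b) adiabatic: W = P₁V₁(1 − (V₁/V₂)^(γ−1))/(γ−1) → W_b/(P₁V₁) = 0.4675.
W_a / W_b = 0.5176 / 0.4675 = 1.107.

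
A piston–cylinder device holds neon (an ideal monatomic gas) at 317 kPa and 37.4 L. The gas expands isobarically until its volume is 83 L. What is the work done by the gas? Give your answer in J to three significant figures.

W ≈ 14500 J

Isobaric: W = P ΔV.
W = (317 kPa)(83 − 37.4 L) = (317)(45.6) = 14455 J.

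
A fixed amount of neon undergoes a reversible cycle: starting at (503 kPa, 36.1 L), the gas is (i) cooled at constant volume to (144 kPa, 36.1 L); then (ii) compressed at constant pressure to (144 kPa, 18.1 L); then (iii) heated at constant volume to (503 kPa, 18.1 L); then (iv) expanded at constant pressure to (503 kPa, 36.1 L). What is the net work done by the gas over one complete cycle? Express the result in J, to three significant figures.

W_net ≈ 6460 J

Constant-volume legs do no work.
W(ii) = (144)(18.1 − 36.1) = -2592 J; W(iv) = (503)(36.1 − 18.1) = 9054 J.
W_net = -2592 + 9054 = 6462 J (the clockwise enclosed area).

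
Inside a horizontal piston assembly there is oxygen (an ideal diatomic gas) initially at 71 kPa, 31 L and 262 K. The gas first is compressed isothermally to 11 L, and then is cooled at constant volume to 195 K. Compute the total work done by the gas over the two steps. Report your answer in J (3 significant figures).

W_total ≈ -2280 J

Step 1 (isothermal): W = P₁V₁ ln(V₂/V₁) = (2201) ln(11/31) = -2280 J.
Step 2 (isochoric): W = 0 (constant volume).
W_total = -2280 + 0 = -2280 J.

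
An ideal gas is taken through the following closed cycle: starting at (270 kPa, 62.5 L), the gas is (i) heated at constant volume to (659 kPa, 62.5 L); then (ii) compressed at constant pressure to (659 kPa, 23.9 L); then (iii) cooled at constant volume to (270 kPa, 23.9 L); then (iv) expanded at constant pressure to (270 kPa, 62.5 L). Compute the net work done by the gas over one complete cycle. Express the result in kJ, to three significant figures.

Constant-volume legs do no work.
W(ii) = (659)(23.9 − 62.5) = -25437 J; W(iv) = (270)(62.5 − 23.9) = 10422 J.
W_net = -25437 + 10422 = -15015 J (the counter-clockwise enclosed area).

W_net ≈ -15.0 kJ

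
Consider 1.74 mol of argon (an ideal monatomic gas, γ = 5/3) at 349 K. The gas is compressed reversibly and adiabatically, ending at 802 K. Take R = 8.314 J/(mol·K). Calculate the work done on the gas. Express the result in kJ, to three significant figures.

W ≈ 9.83 kJ

Adiabatic ⇒ Q = 0, so W_by = −ΔU = nCᵥ(T₁ − T₂).
Cᵥ = 3R/2 = 12.47 J/(mol·K).
W = (1.74)(12.47)(349 − 802) = -9830 J.
Work on gas = −W_by = 9830 J.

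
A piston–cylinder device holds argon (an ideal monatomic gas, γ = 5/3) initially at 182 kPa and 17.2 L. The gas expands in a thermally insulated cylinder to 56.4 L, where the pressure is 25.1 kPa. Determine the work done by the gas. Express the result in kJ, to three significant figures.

Adiabatic: W = (P₁V₁ − P₂V₂)/(γ − 1) with γ = 5/3.
P₁V₁ = 3130 J, P₂V₂ = 1416 J.
W = (3130 − 1416) / 0.6667 = 2572 J.

W ≈ 2.57 kJ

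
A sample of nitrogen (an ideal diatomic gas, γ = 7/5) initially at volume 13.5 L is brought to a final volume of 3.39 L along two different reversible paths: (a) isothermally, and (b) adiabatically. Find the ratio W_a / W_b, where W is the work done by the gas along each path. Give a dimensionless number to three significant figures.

Path (a) isothermal: W = P₁V₁ ln(V₂/V₁) → W_a/(P₁V₁) = -1.382.
Path (b) adiabatic: W = P₁V₁(1 − (V₁/V₂)^(γ−1))/(γ−1) → W_b/(P₁V₁) = -1.845.
W_a / W_b = -1.382 / -1.845 = 0.749.

W_a / W_b ≈ 0.749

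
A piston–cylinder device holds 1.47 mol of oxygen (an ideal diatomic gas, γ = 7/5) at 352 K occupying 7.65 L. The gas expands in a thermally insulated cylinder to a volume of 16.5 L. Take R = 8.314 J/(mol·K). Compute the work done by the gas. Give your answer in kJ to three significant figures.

W ≈ 2.85 kJ

Adiabatic: TV^(γ−1) = const with γ = 7/5.
T₂ = T₁ (V₁/V₂)^(γ−1) = 352 × (7.65/16.5)^0.4 = 352 × 0.7353 = 258.8 K.
W_by = nCᵥ(T₁ − T₂) = (1.47)(20.79)(352 − 258.8) = 2847 J.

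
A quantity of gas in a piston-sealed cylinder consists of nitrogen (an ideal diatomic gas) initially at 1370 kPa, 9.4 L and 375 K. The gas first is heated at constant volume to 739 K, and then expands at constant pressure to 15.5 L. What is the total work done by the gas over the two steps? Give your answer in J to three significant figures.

W_total ≈ 16500 J

Step 1 (isochoric): W = 0 (constant volume).
After step 1: P = 2700 kPa (V unchanged).
Step 2 (isobaric): W = PΔV = (2700 kPa)(15.5 − 9.4 L) = 16469 J.
W_total = 0 + 16469 = 16469 J.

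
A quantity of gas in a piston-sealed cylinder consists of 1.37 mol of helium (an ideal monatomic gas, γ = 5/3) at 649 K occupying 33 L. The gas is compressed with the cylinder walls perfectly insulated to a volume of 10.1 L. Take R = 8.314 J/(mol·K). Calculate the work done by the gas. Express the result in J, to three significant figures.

W ≈ -13300 J

Adiabatic: TV^(γ−1) = const with γ = 5/3.
T₂ = T₁ (V₁/V₂)^(γ−1) = 649 × (33/10.1)^0.667 = 649 × 2.202 = 1429 K.
W_by = nCᵥ(T₁ − T₂) = (1.37)(12.47)(649 − 1429) = -13327 J.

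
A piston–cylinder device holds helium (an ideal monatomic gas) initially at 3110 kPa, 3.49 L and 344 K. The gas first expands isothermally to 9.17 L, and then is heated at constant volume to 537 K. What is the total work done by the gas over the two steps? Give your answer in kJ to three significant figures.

Step 1 (isothermal): W = P₁V₁ ln(V₂/V₁) = (10854) ln(9.17/3.49) = 10485 J.
Step 2 (isochoric): W = 0 (constant volume).
W_total = 10485 + 0 = 10485 J.

W_total ≈ 10.5 kJ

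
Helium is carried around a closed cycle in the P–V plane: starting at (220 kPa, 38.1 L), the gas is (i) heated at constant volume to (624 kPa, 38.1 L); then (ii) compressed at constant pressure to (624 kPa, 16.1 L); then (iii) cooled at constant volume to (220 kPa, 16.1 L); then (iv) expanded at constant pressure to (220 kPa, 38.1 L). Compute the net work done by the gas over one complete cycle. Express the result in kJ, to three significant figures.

W_net ≈ -8.89 kJ

Constant-volume legs do no work.
W(ii) = (624)(16.1 − 38.1) = -13728 J; W(iv) = (220)(38.1 − 16.1) = 4840 J.
W_net = -13728 + 4840 = -8888 J (the counter-clockwise enclosed area).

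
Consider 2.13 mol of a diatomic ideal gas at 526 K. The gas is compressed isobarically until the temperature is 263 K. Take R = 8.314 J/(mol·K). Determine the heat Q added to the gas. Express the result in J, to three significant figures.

Q ≈ -16300 J

Isobaric: W = nRΔT = (2.13)(8.314)(-263) = -4657 J.
ΔU = nCᵥΔT with Cᵥ = 5R/2: ΔU = (2.13)(20.79)(-263) = -11644 J.
Q = ΔU + W = -11644 − 4657 = -16301 J.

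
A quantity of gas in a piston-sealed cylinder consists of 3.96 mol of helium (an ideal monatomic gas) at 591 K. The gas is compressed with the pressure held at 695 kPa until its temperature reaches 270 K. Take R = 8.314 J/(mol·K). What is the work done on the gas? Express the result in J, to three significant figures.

Isobaric: W = P ΔV = nR ΔT.
W = (3.96)(8.314)(270 − 591) = -10568 J.
Work on gas = −W_by = 10568 J.

W ≈ 10600 J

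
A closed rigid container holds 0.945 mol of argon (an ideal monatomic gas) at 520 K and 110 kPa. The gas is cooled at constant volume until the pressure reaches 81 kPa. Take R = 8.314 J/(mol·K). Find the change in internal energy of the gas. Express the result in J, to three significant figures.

Constant volume ⇒ W = 0, so Q = ΔU = nCᵥΔT with Cᵥ = 3R/2 = 12.47 J/(mol·K).
At constant V, T₂/T₁ = P₂/P₁ ⇒ ΔT = T₁(P₂/P₁ − 1) = 520·(81/110 − 1) = -137.1 K.
ΔU = (0.945)(12.47)(-137.1) = -1616 J.

ΔU ≈ -1620 J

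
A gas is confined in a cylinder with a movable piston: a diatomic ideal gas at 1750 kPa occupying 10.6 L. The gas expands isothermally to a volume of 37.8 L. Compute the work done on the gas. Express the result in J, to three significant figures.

Isothermal: W = nRT ln(V₂/V₁) = P₁V₁ ln(V₂/V₁).
P₁V₁ = (1750 kPa)(10.6 L) = 18550 J.
W = 18550 × ln(37.8/10.6) = 18550 × 1.271
W_by_gas = 23585 J; work on gas = −W_by = -23585 J.

W ≈ -23600 J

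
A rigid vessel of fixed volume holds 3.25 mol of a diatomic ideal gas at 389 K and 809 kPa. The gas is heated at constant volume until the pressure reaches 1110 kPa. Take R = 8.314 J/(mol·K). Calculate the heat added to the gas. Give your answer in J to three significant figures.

Constant volume ⇒ W = 0, so Q = ΔU = nCᵥΔT with Cᵥ = 5R/2 = 20.79 J/(mol·K).
At constant V, T₂/T₁ = P₂/P₁ ⇒ ΔT = T₁(P₂/P₁ − 1) = 389·(1110/809 − 1) = 144.7 K.
ΔU = (3.25)(20.79)(144.7) = 9777 J.

Q ≈ 9780 J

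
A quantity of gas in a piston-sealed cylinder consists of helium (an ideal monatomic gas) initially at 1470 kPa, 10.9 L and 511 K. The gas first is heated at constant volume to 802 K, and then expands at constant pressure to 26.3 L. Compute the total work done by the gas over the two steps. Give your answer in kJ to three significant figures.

W_total ≈ 35.5 kJ

Step 1 (isochoric): W = 0 (constant volume).
After step 1: P = 2307 kPa (V unchanged).
Step 2 (isobaric): W = PΔV = (2307 kPa)(26.3 − 10.9 L) = 35530 J.
W_total = 0 + 35530 = 35530 J.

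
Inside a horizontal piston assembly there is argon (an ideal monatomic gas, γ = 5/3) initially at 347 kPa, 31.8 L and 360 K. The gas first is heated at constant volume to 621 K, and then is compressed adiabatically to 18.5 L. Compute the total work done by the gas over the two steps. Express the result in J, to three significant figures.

Step 1 (isochoric): W = 0 (constant volume).
After step 1: P = 598.6 kPa (V unchanged).
Step 2 (adiabatic): W = (P₁V₁ − P₂V₂)/(γ−1) = (19035 − 27314)/0.667 = -12419 J.
W_total = 0 − 12419 = -12419 J.

W_total ≈ -12400 J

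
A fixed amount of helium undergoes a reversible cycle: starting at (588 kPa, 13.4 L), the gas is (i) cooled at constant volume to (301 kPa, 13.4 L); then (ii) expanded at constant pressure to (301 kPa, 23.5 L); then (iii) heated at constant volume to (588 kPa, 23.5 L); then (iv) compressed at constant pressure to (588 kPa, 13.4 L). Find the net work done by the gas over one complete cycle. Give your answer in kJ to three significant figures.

W_net ≈ -2.90 kJ

Constant-volume legs do no work.
W(ii) = (301)(23.5 − 13.4) = 3040 J; W(iv) = (588)(13.4 − 23.5) = -5939 J.
W_net = 3040 − 5939 = -2899 J (the counter-clockwise enclosed area).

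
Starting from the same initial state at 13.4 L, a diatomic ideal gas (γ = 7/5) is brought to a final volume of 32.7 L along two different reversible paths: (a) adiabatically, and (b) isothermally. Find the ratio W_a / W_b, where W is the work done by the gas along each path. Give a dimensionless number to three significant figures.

Path (a) adiabatic: W = P₁V₁(1 − (V₁/V₂)^(γ−1))/(γ−1) → W_a/(P₁V₁) = 0.7503.
Path (b) isothermal: W = P₁V₁ ln(V₂/V₁) → W_b/(P₁V₁) = 0.8921.
W_a / W_b = 0.7503 / 0.8921 = 0.841.

W_a / W_b ≈ 0.841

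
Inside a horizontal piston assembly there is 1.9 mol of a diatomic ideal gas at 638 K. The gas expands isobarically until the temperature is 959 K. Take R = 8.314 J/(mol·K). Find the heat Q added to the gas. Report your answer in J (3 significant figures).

Q ≈ 17700 J

Isobaric: W = nRΔT = (1.9)(8.314)(321) = 5071 J.
ΔU = nCᵥΔT with Cᵥ = 5R/2: ΔU = (1.9)(20.79)(321) = 12677 J.
Q = ΔU + W = 12677 + 5071 = 17747 J.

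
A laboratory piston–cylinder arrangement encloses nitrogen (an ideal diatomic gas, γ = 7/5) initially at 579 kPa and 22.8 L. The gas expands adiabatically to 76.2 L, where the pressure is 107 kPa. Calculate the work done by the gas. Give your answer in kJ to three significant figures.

W ≈ 12.6 kJ

Adiabatic: W = (P₁V₁ − P₂V₂)/(γ − 1) with γ = 7/5.
P₁V₁ = 13201 J, P₂V₂ = 8153 J.
W = (13201 − 8153) / 0.4 = 12620 J.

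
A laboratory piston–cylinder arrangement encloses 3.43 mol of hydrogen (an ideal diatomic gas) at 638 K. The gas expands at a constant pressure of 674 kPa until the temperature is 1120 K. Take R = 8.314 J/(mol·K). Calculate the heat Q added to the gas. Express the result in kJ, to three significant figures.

Isobaric: W = nRΔT = (3.43)(8.314)(482) = 13745 J.
ΔU = nCᵥΔT with Cᵥ = 5R/2: ΔU = (3.43)(20.79)(482) = 34363 J.
Q = ΔU + W = 34363 + 13745 = 48108 J.

Q ≈ 48.1 kJ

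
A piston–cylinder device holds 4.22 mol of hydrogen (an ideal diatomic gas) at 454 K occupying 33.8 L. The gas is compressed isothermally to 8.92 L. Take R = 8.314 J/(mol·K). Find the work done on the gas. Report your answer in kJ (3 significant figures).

W ≈ 21.2 kJ

Isothermal: W = nRT ln(V₂/V₁).
W = (4.22)(8.314)(454) × ln(8.92/33.8)
  = 15929 × -1.332
W_by_gas = -21220 J; work on gas = −W_by = 21220 J.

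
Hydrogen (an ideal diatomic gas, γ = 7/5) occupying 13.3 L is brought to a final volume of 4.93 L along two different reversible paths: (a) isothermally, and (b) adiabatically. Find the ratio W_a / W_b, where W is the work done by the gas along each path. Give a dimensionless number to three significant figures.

Path (a) isothermal: W = P₁V₁ ln(V₂/V₁) → W_a/(P₁V₁) = -0.9924.
Path (b) adiabatic: W = P₁V₁(1 − (V₁/V₂)^(γ−1))/(γ−1) → W_b/(P₁V₁) = -1.218.
W_a / W_b = -0.9924 / -1.218 = 0.8146.

W_a / W_b ≈ 0.815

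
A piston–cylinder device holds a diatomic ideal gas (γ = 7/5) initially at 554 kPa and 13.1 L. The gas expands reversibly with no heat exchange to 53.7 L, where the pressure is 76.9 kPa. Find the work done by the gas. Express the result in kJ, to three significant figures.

W ≈ 7.82 kJ

Adiabatic: W = (P₁V₁ − P₂V₂)/(γ − 1) with γ = 7/5.
P₁V₁ = 7257 J, P₂V₂ = 4130 J.
W = (7257 − 4130) / 0.4 = 7820 J.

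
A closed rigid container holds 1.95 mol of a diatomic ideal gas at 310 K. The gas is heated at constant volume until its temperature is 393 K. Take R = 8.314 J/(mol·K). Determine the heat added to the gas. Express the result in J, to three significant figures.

Constant volume ⇒ W = 0, so Q = ΔU = nCᵥΔT with Cᵥ = 5R/2 = 20.79 J/(mol·K).
ΔU = (1.95)(20.79)(393 − 310) = 3364 J.

Q ≈ 3360 J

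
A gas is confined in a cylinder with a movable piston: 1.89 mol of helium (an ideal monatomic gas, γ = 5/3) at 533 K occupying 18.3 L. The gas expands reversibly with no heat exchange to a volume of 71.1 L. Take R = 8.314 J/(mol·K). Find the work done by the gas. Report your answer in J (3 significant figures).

W ≈ 7480 J

Adiabatic: TV^(γ−1) = const with γ = 5/3.
T₂ = T₁ (V₁/V₂)^(γ−1) = 533 × (18.3/71.1)^0.667 = 533 × 0.4046 = 215.7 K.
W_by = nCᵥ(T₁ − T₂) = (1.89)(12.47)(533 − 215.7) = 7480 J.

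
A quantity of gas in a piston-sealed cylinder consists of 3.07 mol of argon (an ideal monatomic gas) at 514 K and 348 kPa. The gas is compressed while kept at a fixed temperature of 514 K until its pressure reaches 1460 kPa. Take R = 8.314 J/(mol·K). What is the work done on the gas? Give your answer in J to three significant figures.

Isothermal process: W = nRT ln(V₂/V₁) = nRT ln(P₁/P₂).
W = (3.07)(8.314)(514) × ln(348/1460)
  = 13119 × ln(0.2384) = 13119 × -1.434
W_by_gas = -18813 J; work on gas = −W_by = 18813 J.

W ≈ 18800 J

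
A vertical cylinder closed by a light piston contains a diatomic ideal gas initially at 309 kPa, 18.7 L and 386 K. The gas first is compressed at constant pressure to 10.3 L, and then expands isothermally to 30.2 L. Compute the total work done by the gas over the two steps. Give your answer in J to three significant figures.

Step 1 (isobaric): W = PΔV = (309 kPa)(10.3 − 18.7 L) = -2596 J.
After step 1: P = 309 kPa, V = 10.3 L, T = 212.6 K.
Step 2 (isothermal): W = P₁V₁ ln(V₂/V₁) = (3183) ln(30.2/10.3) = 3424 J.
W_total = -2596 + 3424 = 828 J.

W_total ≈ 828 J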